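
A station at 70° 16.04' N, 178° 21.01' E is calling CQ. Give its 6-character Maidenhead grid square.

Offset from 180°W / 90°S: lon 358.3502°, lat 160.2673°.
Field: 358.3502/20 → 17 → R, 160.2673/10 → 16 → Q; chars RQ.
Square: 18.3502/2 → 9, 0.2673/1 → 0; chars 90.
Subsquare: 0.3502/0.0833333 → 4 → e, 0.2673/0.0416667 → 6 → g; chars eg.

RQ90eg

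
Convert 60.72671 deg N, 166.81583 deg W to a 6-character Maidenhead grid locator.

Offset from 180°W / 90°S: lon 13.1842°, lat 150.7267°.
Field (20°×10°, letters A–R): 13.1842/20 → 0 → A, 150.7267/10 → 15 → P; chars AP.
Square (2°×1°, digits 0–9): 13.1842/2 → 6, 0.7267/1 → 0; chars 60.
Subsquare (5′×2.5′, letters a–x): 1.1842/0.0833333 → 14 → o, 0.7267/0.0416667 → 17 → r; chars or.

AP60or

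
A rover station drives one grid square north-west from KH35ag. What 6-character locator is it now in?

Longitude subsquare a = 0; −1 → -1, wraps to 23 = x, carry into square.
Longitude square 3; −1 → 2.
Latitude subsquare g = 6; +1 → 7 = h.

KH25xh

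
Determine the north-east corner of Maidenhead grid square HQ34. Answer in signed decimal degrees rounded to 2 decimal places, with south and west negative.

75.00, -32.00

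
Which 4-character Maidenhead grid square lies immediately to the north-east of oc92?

Longitude square 9; +1 → 10, wraps to 0, carry into field.
Longitude field O = 14; +1 → 15 = P.
Latitude square 2; +1 → 3.

PC03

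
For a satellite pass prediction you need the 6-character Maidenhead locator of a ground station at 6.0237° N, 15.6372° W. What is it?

IJ26ea

Shift to the Maidenhead origin (180°W, 90°S): lon 164.3628, lat 96.0237.
Field (20°×10°, letters A–R): lon ⌊164.3628/20⌋ = 8 → I; lat ⌊96.0237/10⌋ = 9 → J.
Square (2°×1°, digits 0–9): lon ⌊4.3628/2⌋ = 2; lat ⌊6.0237/1⌋ = 6.
Subsquare (5′×2.5′, letters a–x): lon ⌊0.3628/0.0833333⌋ = 4 → e; lat ⌊0.0237/0.0416667⌋ = 0 → a.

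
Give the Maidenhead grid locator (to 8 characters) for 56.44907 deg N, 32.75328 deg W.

HO36ok97

Shift to the Maidenhead origin (180°W, 90°S): lon 147.24672, lat 146.44907.
Field: 147.24672/20 → 7 → H, 146.44907/10 → 14 → O; chars HO.
Square: 7.24672/2 → 3, 6.44907/1 → 6; chars 36.
Subsquare: 1.24672/0.0833333 → 14 → o, 0.44907/0.0416667 → 10 → k; chars ok.
Extended square: 0.08005/0.00833333 → 9, 0.03240/0.00416667 → 7; chars 97.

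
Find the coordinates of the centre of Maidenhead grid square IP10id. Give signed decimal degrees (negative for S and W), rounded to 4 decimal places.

60.1458, -17.2917

Field I=8, P=15: +8·20° lon, +15·10° lat → SW at lon -20°, lat 60°.
Square 1, 0: +1·2° lon, +0·1° lat → SW at lon -18°, lat 60°.
Subsquare i=8, d=3: +8·0.0833333° lon, +3·0.0416667° lat → SW at lon -17.3333°, lat 60.125°.
Cell spans 0.0833333° lon × 0.0416667° lat. Centre is SW corner plus half of each.
latitude 60.1458, longitude -17.2917.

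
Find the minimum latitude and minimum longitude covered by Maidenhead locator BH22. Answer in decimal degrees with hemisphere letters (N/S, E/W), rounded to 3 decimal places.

18.000° S, 156.000° W

Field B=1, H=7: +1·20° lon, +7·10° lat → SW at lon -160°, lat -20°.
Square 2, 2: +2·2° lon, +2·1° lat → SW at lon -156°, lat -18°.
latitude 18.000° S, longitude 156.000° W.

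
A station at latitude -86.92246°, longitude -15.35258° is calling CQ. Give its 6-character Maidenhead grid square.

Offset from 180°W / 90°S: lon 164.6474°, lat 3.0775°.
Field: 164.6474/20 → 8 → I, 3.0775/10 → 0 → A; chars IA.
Square: 4.6474/2 → 2, 3.0775/1 → 3; chars 23.
Subsquare: 0.6474/0.0833333 → 7 → h, 0.0775/0.0416667 → 1 → b; chars hb.

IA23hb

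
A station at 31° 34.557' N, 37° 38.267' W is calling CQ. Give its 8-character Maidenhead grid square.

HM11en38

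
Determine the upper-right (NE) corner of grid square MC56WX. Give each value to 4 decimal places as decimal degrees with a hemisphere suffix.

63.0000° S, 71.9167° E

Field M=12, C=2: +12·20° lon, +2·10° lat → SW at lon 60°, lat -70°.
Square 5, 6: +5·2° lon, +6·1° lat → SW at lon 70°, lat -64°.
Subsquare w=22, x=23: +22·0.0833333° lon, +23·0.0416667° lat → SW at lon 71.8333°, lat -63.0417°.
Cell spans 0.0833333° lon × 0.0416667° lat. NE corner is SW corner plus one full cell.
latitude 63.0000° S, longitude 71.9167° E.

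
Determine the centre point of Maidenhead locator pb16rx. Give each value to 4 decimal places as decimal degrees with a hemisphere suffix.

73.0208° S, 123.4583° E

Field P=15, B=1: +15·20° lon, +1·10° lat → SW at lon 120°, lat -80°.
Square 1, 6: +1·2° lon, +6·1° lat → SW at lon 122°, lat -74°.
Subsquare r=17, x=23: +17·0.0833333° lon, +23·0.0416667° lat → SW at lon 123.417°, lat -73.0417°.
Cell spans 0.0833333° lon × 0.0416667° lat. Centre is SW corner plus half of each.
latitude 73.0208° S, longitude 123.4583° E.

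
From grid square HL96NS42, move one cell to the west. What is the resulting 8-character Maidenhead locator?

HL96ns32

Longitude extended square 4; −1 → 3.
The latitude characters are unchanged.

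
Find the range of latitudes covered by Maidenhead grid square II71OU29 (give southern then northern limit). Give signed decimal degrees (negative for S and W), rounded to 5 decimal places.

-8.12917, -8.12500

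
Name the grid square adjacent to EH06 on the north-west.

DH97

Longitude square 0; −1 → -1, wraps to 9, carry into field.
Longitude field E = 4; −1 → 3 = D.
Latitude square 6; +1 → 7.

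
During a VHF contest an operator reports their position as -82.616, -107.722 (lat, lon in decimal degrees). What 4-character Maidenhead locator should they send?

DA67

Shift to the Maidenhead origin (180°W, 90°S): lon 72.28, lat 7.38.
Field: 72.28/20 → 3 → D, 7.38/10 → 0 → A; chars DA.
Square: 12.28/2 → 6, 7.38/1 → 7; chars 67.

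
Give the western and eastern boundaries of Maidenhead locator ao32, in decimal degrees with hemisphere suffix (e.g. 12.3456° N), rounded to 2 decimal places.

174.00° W, 172.00° W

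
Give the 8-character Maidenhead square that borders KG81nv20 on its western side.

Longitude extended square 2; −1 → 1.
The latitude characters are unchanged.

KG81nv10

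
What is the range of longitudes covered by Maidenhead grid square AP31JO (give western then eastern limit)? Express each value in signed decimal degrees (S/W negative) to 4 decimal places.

Field A=0, P=15: +0·20° lon, +15·10° lat → SW at lon -180°, lat 60°.
Square 3, 1: +3·2° lon, +1·1° lat → SW at lon -174°, lat 61°.
Subsquare j=9, o=14: +9·0.0833333° lon, +14·0.0416667° lat → SW at lon -173.25°, lat 61.5833°.
Cell spans 0.0833333° lon × 0.0416667° lat.
west -173.2500, east -173.1667.

-173.2500, -173.1667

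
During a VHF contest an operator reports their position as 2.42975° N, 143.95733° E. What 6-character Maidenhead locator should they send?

Offset from 180°W / 90°S: lon 323.9573°, lat 92.4297°.
Field (20°×10°, letters A–R): lon ⌊323.9573/20⌋ = 16 → Q; lat ⌊92.4297/10⌋ = 9 → J.
Square (2°×1°, digits 0–9): lon ⌊3.9573/2⌋ = 1; lat ⌊2.4297/1⌋ = 2.
Subsquare (5′×2.5′, letters a–x): lon ⌊1.9573/0.0833333⌋ = 23 → x; lat ⌊0.4297/0.0416667⌋ = 10 → k.

QJ12xk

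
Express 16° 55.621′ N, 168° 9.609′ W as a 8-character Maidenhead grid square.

AK56ww02

Add 180° to longitude and 90° to latitude: 11.83985, 106.92702.
Field: lon ⌊11.83985/20⌋ = 0 → A; lat ⌊106.92702/10⌋ = 10 → K.
Square: lon ⌊11.83985/2⌋ = 5; lat ⌊6.92702/1⌋ = 6.
Subsquare: lon ⌊1.83985/0.0833333⌋ = 22 → w; lat ⌊0.92702/0.0416667⌋ = 22 → w.
Extended square: lon ⌊0.00652/0.00833333⌋ = 0; lat ⌊0.01035/0.00416667⌋ = 2.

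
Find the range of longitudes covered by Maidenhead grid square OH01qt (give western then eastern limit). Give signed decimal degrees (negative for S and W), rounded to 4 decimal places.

Field O=14, H=7: +14·20° lon, +7·10° lat → SW at lon 100°, lat -20°.
Square 0, 1: +0·2° lon, +1·1° lat → SW at lon 100°, lat -19°.
Subsquare q=16, t=19: +16·0.0833333° lon, +19·0.0416667° lat → SW at lon 101.333°, lat -18.2083°.
Cell spans 0.0833333° lon × 0.0416667° lat.
west 101.3333, east 101.4167.

101.3333, 101.4167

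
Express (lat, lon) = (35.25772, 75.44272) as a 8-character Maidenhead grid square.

MM75rg31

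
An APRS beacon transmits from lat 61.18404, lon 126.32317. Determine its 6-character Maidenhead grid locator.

PP31de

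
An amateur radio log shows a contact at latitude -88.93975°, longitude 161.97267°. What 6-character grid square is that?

Add 180° to longitude and 90° to latitude: 341.9727, 1.0602.
Field (20°×10°, letters A–R): lon ⌊341.9727/20⌋ = 17 → R; lat ⌊1.0602/10⌋ = 0 → A.
Square (2°×1°, digits 0–9): lon ⌊1.9727/2⌋ = 0; lat ⌊1.0602/1⌋ = 1.
Subsquare (5′×2.5′, letters a–x): lon ⌊1.9727/0.0833333⌋ = 23 → x; lat ⌊0.0602/0.0416667⌋ = 1 → b.

RA01xb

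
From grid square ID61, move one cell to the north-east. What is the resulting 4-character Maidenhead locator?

Longitude square 6; +1 → 7.
Latitude square 1; +1 → 2.

ID72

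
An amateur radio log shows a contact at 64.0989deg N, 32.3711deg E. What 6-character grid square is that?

Offset from 180°W / 90°S: lon 212.3711°, lat 154.0989°.
Field: lon ⌊212.3711/20⌋ = 10 → K; lat ⌊154.0989/10⌋ = 15 → P.
Square: lon ⌊12.3711/2⌋ = 6; lat ⌊4.0989/1⌋ = 4.
Subsquare: lon ⌊0.3711/0.0833333⌋ = 4 → e; lat ⌊0.0989/0.0416667⌋ = 2 → c.

KP64ec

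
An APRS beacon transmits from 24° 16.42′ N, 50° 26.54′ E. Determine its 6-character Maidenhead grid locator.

Shift to the Maidenhead origin (180°W, 90°S): lon 230.4423, lat 114.2737.
Field: lon ⌊230.4423/20⌋ = 11 → L; lat ⌊114.2737/10⌋ = 11 → L.
Square: lon ⌊10.4423/2⌋ = 5; lat ⌊4.2737/1⌋ = 4.
Subsquare: lon ⌊0.4423/0.0833333⌋ = 5 → f; lat ⌊0.2737/0.0416667⌋ = 6 → g.

LL54fg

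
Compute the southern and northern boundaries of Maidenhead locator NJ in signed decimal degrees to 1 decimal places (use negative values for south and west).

0.0, 10.0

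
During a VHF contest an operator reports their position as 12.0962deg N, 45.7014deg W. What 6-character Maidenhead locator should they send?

Add 180° to longitude and 90° to latitude: 134.2986, 102.0962.
Field: 134.2986/20 → 6 → G, 102.0962/10 → 10 → K; chars GK.
Square: 14.2986/2 → 7, 2.0962/1 → 2; chars 72.
Subsquare: 0.2986/0.0833333 → 3 → d, 0.0962/0.0416667 → 2 → c; chars dc.

GK72dc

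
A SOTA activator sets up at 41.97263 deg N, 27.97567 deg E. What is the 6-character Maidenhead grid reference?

KN31xx

Offset from 180°W / 90°S: lon 207.9757°, lat 131.9726°.
Field: 207.9757/20 → 10 → K, 131.9726/10 → 13 → N; chars KN.
Square: 7.9757/2 → 3, 1.9726/1 → 1; chars 31.
Subsquare: 1.9757/0.0833333 → 23 → x, 0.9726/0.0416667 → 23 → x; chars xx.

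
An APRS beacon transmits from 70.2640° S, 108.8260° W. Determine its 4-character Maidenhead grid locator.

DB59

Shift to the Maidenhead origin (180°W, 90°S): lon 71.17, lat 19.74.
Field (20°×10°, letters A–R): lon ⌊71.17/20⌋ = 3 → D; lat ⌊19.74/10⌋ = 1 → B.
Square (2°×1°, digits 0–9): lon ⌊11.17/2⌋ = 5; lat ⌊9.74/1⌋ = 9.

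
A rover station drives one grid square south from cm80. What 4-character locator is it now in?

CL89

Latitude square 0; −1 → -1, wraps to 9, carry into field.
Latitude field M = 12; −1 → 11 = L.
The longitude characters are unchanged.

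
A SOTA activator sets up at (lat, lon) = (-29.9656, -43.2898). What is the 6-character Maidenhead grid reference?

GG80ia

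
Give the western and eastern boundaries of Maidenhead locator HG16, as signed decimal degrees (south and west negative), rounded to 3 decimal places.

Field H=7, G=6: +7·20° lon, +6·10° lat → SW at lon -40°, lat -30°.
Square 1, 6: +1·2° lon, +6·1° lat → SW at lon -38°, lat -24°.
Cell spans 2° lon × 1° lat.
west -38.000, east -36.000.

-38.000, -36.000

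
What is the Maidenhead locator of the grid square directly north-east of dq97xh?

EQ07ai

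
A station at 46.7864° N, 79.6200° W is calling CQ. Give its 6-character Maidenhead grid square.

FN06es

Shift to the Maidenhead origin (180°W, 90°S): lon 100.3800, lat 136.7864.
Field: 100.3800/20 → 5 → F, 136.7864/10 → 13 → N; chars FN.
Square: 0.3800/2 → 0, 6.7864/1 → 6; chars 06.
Subsquare: 0.3800/0.0833333 → 4 → e, 0.7864/0.0416667 → 18 → s; chars es.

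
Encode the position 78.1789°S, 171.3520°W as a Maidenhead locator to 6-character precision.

AB41ht

Offset from 180°W / 90°S: lon 8.6480°, lat 11.8211°.
Field: 8.6480/20 → 0 → A, 11.8211/10 → 1 → B; chars AB.
Square: 8.6480/2 → 4, 1.8211/1 → 1; chars 41.
Subsquare: 0.6480/0.0833333 → 7 → h, 0.8211/0.0416667 → 19 → t; chars ht.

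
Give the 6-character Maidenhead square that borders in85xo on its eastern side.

IN95ao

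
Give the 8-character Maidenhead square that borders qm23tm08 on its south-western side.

QM23sm97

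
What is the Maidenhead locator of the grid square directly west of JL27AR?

JL17xr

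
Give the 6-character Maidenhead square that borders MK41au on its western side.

MK31xu

Longitude subsquare a = 0; −1 → -1, wraps to 23 = x, carry into square.
Longitude square 4; −1 → 3.
The latitude characters are unchanged.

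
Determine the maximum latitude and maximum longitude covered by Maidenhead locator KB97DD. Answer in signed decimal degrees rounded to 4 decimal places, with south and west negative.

Field K=10, B=1: +10·20° lon, +1·10° lat → SW at lon 20°, lat -80°.
Square 9, 7: +9·2° lon, +7·1° lat → SW at lon 38°, lat -73°.
Subsquare d=3, d=3: +3·0.0833333° lon, +3·0.0416667° lat → SW at lon 38.25°, lat -72.875°.
Cell spans 0.0833333° lon × 0.0416667° lat. NE corner is SW corner plus one full cell.
latitude -72.8333, longitude 38.3333.

-72.8333, 38.3333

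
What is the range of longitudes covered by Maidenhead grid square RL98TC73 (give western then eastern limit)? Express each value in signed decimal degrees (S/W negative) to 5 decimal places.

Field R=17, L=11: +17·20° lon, +11·10° lat → SW at lon 160°, lat 20°.
Square 9, 8: +9·2° lon, +8·1° lat → SW at lon 178°, lat 28°.
Subsquare t=19, c=2: +19·0.0833333° lon, +2·0.0416667° lat → SW at lon 179.583°, lat 28.0833°.
Extended square 7, 3: +7·0.00833333° lon, +3·0.00416667° lat → SW at lon 179.642°, lat 28.0958°.
Cell spans 0.00833333° lon × 0.00416667° lat.
west 179.64167, east 179.65000.

179.64167, 179.65000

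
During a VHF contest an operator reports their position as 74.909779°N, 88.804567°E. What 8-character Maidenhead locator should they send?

NQ44jv68

Shift to the Maidenhead origin (180°W, 90°S): lon 268.80457, lat 164.90978.
Field: lon ⌊268.80457/20⌋ = 13 → N; lat ⌊164.90978/10⌋ = 16 → Q.
Square: lon ⌊8.80457/2⌋ = 4; lat ⌊4.90978/1⌋ = 4.
Subsquare: lon ⌊0.80457/0.0833333⌋ = 9 → j; lat ⌊0.90978/0.0416667⌋ = 21 → v.
Extended square: lon ⌊0.05457/0.00833333⌋ = 6; lat ⌊0.03478/0.00416667⌋ = 8.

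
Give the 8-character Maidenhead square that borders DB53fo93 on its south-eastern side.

Longitude extended square 9; +1 → 10, wraps to 0, carry into subsquare.
Longitude subsquare f = 5; +1 → 6 = g.
Latitude extended square 3; −1 → 2.

DB53go02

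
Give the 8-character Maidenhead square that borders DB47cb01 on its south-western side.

DB47bb90

Longitude extended square 0; −1 → -1, wraps to 9, carry into subsquare.
Longitude subsquare c = 2; −1 → 1 = b.
Latitude extended square 1; −1 → 0.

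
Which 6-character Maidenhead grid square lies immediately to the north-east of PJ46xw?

Longitude subsquare x = 23; +1 → 24, wraps to 0 = a, carry into square.
Longitude square 4; +1 → 5.
Latitude subsquare w = 22; +1 → 23 = x.

PJ56ax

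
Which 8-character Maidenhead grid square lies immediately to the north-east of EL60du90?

Longitude extended square 9; +1 → 10, wraps to 0, carry into subsquare.
Longitude subsquare d = 3; +1 → 4 = e.
Latitude extended square 0; +1 → 1.

EL60eu01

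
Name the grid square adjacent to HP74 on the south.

HP73

Latitude square 4; −1 → 3.
The longitude characters are unchanged.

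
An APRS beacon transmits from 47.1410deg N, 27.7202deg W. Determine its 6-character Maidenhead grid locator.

HN67dd

Offset from 180°W / 90°S: lon 152.2798°, lat 137.1410°.
Field: lon ⌊152.2798/20⌋ = 7 → H; lat ⌊137.1410/10⌋ = 13 → N.
Square: lon ⌊12.2798/2⌋ = 6; lat ⌊7.1410/1⌋ = 7.
Subsquare: lon ⌊0.2798/0.0833333⌋ = 3 → d; lat ⌊0.1410/0.0416667⌋ = 3 → d.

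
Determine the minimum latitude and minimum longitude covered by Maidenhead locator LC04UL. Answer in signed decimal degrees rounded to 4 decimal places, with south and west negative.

Field L=11, C=2: +11·20° lon, +2·10° lat → SW at lon 40°, lat -70°.
Square 0, 4: +0·2° lon, +4·1° lat → SW at lon 40°, lat -66°.
Subsquare u=20, l=11: +20·0.0833333° lon, +11·0.0416667° lat → SW at lon 41.6667°, lat -65.5417°.
latitude -65.5417, longitude 41.6667.

-65.5417, 41.6667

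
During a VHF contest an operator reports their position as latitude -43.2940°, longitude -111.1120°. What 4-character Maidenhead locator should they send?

DE46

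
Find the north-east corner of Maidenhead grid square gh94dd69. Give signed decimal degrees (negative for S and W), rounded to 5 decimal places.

Field G=6, H=7: +6·20° lon, +7·10° lat → SW at lon -60°, lat -20°.
Square 9, 4: +9·2° lon, +4·1° lat → SW at lon -42°, lat -16°.
Subsquare d=3, d=3: +3·0.0833333° lon, +3·0.0416667° lat → SW at lon -41.75°, lat -15.875°.
Extended square 6, 9: +6·0.00833333° lon, +9·0.00416667° lat → SW at lon -41.7°, lat -15.8375°.
Cell spans 0.00833333° lon × 0.00416667° lat. NE corner is SW corner plus one full cell.
latitude -15.83333, longitude -41.69167.

-15.83333, -41.69167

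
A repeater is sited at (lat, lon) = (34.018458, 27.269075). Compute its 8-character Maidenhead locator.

KM34pa24

Shift to the Maidenhead origin (180°W, 90°S): lon 207.26907, lat 124.01846.
Field (20°×10°, letters A–R): lon ⌊207.26907/20⌋ = 10 → K; lat ⌊124.01846/10⌋ = 12 → M.
Square (2°×1°, digits 0–9): lon ⌊7.26907/2⌋ = 3; lat ⌊4.01846/1⌋ = 4.
Subsquare (5′×2.5′, letters a–x): lon ⌊1.26907/0.0833333⌋ = 15 → p; lat ⌊0.01846/0.0416667⌋ = 0 → a.
Extended square (30″×15″, digits 0–9): lon ⌊0.01907/0.00833333⌋ = 2; lat ⌊0.01846/0.00416667⌋ = 4.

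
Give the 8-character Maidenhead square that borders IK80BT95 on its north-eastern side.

IK80ct06

Longitude extended square 9; +1 → 10, wraps to 0, carry into subsquare.
Longitude subsquare b = 1; +1 → 2 = c.
Latitude extended square 5; +1 → 6.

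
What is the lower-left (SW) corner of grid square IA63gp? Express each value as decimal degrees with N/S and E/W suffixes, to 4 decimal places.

Field I=8, A=0: +8·20° lon, +0·10° lat → SW at lon -20°, lat -90°.
Square 6, 3: +6·2° lon, +3·1° lat → SW at lon -8°, lat -87°.
Subsquare g=6, p=15: +6·0.0833333° lon, +15·0.0416667° lat → SW at lon -7.5°, lat -86.375°.
latitude 86.3750° S, longitude 7.5000° W.

86.3750° S, 7.5000° W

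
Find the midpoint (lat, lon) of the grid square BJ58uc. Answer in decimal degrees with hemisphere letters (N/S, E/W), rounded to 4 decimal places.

8.1042° N, 148.2917° W

Field B=1, J=9: +1·20° lon, +9·10° lat → SW at lon -160°, lat 0°.
Square 5, 8: +5·2° lon, +8·1° lat → SW at lon -150°, lat 8°.
Subsquare u=20, c=2: +20·0.0833333° lon, +2·0.0416667° lat → SW at lon -148.333°, lat 8.08333°.
Cell spans 0.0833333° lon × 0.0416667° lat. Centre is SW corner plus half of each.
latitude 8.1042° N, longitude 148.2917° W.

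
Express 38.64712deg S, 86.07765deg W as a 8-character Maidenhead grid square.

Offset from 180°W / 90°S: lon 93.92235°, lat 51.35288°.
Field: 93.92235/20 → 4 → E, 51.35288/10 → 5 → F; chars EF.
Square: 13.92235/2 → 6, 1.35288/1 → 1; chars 61.
Subsquare: 1.92235/0.0833333 → 23 → x, 0.35288/0.0416667 → 8 → i; chars xi.
Extended square: 0.00568/0.00833333 → 0, 0.01955/0.00416667 → 4; chars 04.

EF61xi04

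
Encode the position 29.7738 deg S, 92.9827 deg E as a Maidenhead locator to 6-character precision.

Shift to the Maidenhead origin (180°W, 90°S): lon 272.9827, lat 60.2262.
Field: 272.9827/20 → 13 → N, 60.2262/10 → 6 → G; chars NG.
Square: 12.9827/2 → 6, 0.2262/1 → 0; chars 60.
Subsquare: 0.9827/0.0833333 → 11 → l, 0.2262/0.0416667 → 5 → f; chars lf.

NG60lf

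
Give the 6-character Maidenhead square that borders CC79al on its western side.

CC69xl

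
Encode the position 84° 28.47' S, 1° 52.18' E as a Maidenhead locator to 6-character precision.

JA05wm

Add 180° to longitude and 90° to latitude: 181.8697, 5.5255.
Field: lon ⌊181.8697/20⌋ = 9 → J; lat ⌊5.5255/10⌋ = 0 → A.
Square: lon ⌊1.8697/2⌋ = 0; lat ⌊5.5255/1⌋ = 5.
Subsquare: lon ⌊1.8697/0.0833333⌋ = 22 → w; lat ⌊0.5255/0.0416667⌋ = 12 → m.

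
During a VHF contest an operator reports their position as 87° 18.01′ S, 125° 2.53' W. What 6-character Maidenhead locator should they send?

Offset from 180°W / 90°S: lon 54.9578°, lat 2.6998°.
Field: lon ⌊54.9578/20⌋ = 2 → C; lat ⌊2.6998/10⌋ = 0 → A.
Square: lon ⌊14.9578/2⌋ = 7; lat ⌊2.6998/1⌋ = 2.
Subsquare: lon ⌊0.9578/0.0833333⌋ = 11 → l; lat ⌊0.6998/0.0416667⌋ = 16 → q.

CA72lq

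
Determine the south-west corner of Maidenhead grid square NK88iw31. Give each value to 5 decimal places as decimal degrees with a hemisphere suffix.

18.92083° N, 96.69167° E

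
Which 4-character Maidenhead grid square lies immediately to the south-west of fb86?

FB75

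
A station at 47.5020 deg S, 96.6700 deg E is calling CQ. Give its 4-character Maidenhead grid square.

NE82

Add 180° to longitude and 90° to latitude: 276.67, 42.50.
Field: 276.67/20 → 13 → N, 42.50/10 → 4 → E; chars NE.
Square: 16.67/2 → 8, 2.50/1 → 2; chars 82.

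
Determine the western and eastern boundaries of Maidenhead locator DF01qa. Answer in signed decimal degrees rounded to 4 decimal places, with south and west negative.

Field D=3, F=5: +3·20° lon, +5·10° lat → SW at lon -120°, lat -40°.
Square 0, 1: +0·2° lon, +1·1° lat → SW at lon -120°, lat -39°.
Subsquare q=16, a=0: +16·0.0833333° lon, +0·0.0416667° lat → SW at lon -118.667°, lat -39°.
Cell spans 0.0833333° lon × 0.0416667° lat.
west -118.6667, east -118.5833.

-118.6667, -118.5833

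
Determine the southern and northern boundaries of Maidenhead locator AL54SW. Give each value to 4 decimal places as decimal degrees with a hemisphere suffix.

Field A=0, L=11: +0·20° lon, +11·10° lat → SW at lon -180°, lat 20°.
Square 5, 4: +5·2° lon, +4·1° lat → SW at lon -170°, lat 24°.
Subsquare s=18, w=22: +18·0.0833333° lon, +22·0.0416667° lat → SW at lon -168.5°, lat 24.9167°.
Cell spans 0.0833333° lon × 0.0416667° lat.
south 24.9167° N, north 24.9583° N.

24.9167° N, 24.9583° N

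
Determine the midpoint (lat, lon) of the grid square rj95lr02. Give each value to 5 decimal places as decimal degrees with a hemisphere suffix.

5.71875° N, 178.92083° E

Field R=17, J=9: +17·20° lon, +9·10° lat → SW at lon 160°, lat 0°.
Square 9, 5: +9·2° lon, +5·1° lat → SW at lon 178°, lat 5°.
Subsquare l=11, r=17: +11·0.0833333° lon, +17·0.0416667° lat → SW at lon 178.917°, lat 5.70833°.
Extended square 0, 2: +0·0.00833333° lon, +2·0.00416667° lat → SW at lon 178.917°, lat 5.71667°.
Cell spans 0.00833333° lon × 0.00416667° lat. Centre is SW corner plus half of each.
latitude 5.71875° N, longitude 178.92083° E.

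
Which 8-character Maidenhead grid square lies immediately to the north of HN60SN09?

HN60so00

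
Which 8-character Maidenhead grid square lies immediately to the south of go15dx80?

Latitude extended square 0; −1 → -1, wraps to 9, carry into subsquare.
Latitude subsquare x = 23; −1 → 22 = w.
The longitude characters are unchanged.

GO15dw89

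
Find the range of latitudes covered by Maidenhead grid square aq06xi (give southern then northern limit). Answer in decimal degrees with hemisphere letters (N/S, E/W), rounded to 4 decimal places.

Field A=0, Q=16: +0·20° lon, +16·10° lat → SW at lon -180°, lat 70°.
Square 0, 6: +0·2° lon, +6·1° lat → SW at lon -180°, lat 76°.
Subsquare x=23, i=8: +23·0.0833333° lon, +8·0.0416667° lat → SW at lon -178.083°, lat 76.3333°.
Cell spans 0.0833333° lon × 0.0416667° lat.
south 76.3333° N, north 76.3750° N.

76.3333° N, 76.3750° N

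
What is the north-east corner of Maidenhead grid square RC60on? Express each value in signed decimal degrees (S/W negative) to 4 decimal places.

Field R=17, C=2: +17·20° lon, +2·10° lat → SW at lon 160°, lat -70°.
Square 6, 0: +6·2° lon, +0·1° lat → SW at lon 172°, lat -70°.
Subsquare o=14, n=13: +14·0.0833333° lon, +13·0.0416667° lat → SW at lon 173.167°, lat -69.4583°.
Cell spans 0.0833333° lon × 0.0416667° lat. NE corner is SW corner plus one full cell.
latitude -69.4167, longitude 173.2500.

-69.4167, 173.2500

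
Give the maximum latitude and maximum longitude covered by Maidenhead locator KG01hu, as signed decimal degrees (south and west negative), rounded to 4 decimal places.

-28.1250, 20.6667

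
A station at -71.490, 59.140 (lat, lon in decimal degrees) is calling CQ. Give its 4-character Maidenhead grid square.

LB98

Offset from 180°W / 90°S: lon 239.14°, lat 18.51°.
Field: 239.14/20 → 11 → L, 18.51/10 → 1 → B; chars LB.
Square: 19.14/2 → 9, 8.51/1 → 8; chars 98.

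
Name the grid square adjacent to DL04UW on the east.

DL04vw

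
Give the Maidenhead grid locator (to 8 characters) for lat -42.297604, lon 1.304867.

JE07pq68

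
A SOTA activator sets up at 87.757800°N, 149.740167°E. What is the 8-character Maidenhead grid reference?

Offset from 180°W / 90°S: lon 329.74017°, lat 177.75780°.
Field: lon ⌊329.74017/20⌋ = 16 → Q; lat ⌊177.75780/10⌋ = 17 → R.
Square: lon ⌊9.74017/2⌋ = 4; lat ⌊7.75780/1⌋ = 7.
Subsquare: lon ⌊1.74017/0.0833333⌋ = 20 → u; lat ⌊0.75780/0.0416667⌋ = 18 → s.
Extended square: lon ⌊0.07350/0.00833333⌋ = 8; lat ⌊0.00780/0.00416667⌋ = 1.

QR47us81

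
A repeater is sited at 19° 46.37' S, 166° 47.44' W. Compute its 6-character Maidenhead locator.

Add 180° to longitude and 90° to latitude: 13.2093, 70.2272.
Field: 13.2093/20 → 0 → A, 70.2272/10 → 7 → H; chars AH.
Square: 13.2093/2 → 6, 0.2272/1 → 0; chars 60.
Subsquare: 1.2093/0.0833333 → 14 → o, 0.2272/0.0416667 → 5 → f; chars of.

AH60of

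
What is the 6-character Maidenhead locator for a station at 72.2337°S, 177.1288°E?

RB87ns

Add 180° to longitude and 90° to latitude: 357.1288, 17.7663.
Field (20°×10°, letters A–R): 357.1288/20 → 17 → R, 17.7663/10 → 1 → B; chars RB.
Square (2°×1°, digits 0–9): 17.1288/2 → 8, 7.7663/1 → 7; chars 87.
Subsquare (5′×2.5′, letters a–x): 1.1288/0.0833333 → 13 → n, 0.7663/0.0416667 → 18 → s; chars ns.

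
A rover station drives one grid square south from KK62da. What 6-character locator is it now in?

KK61dx

Latitude subsquare a = 0; −1 → -1, wraps to 23 = x, carry into square.
Latitude square 2; −1 → 1.
The longitude characters are unchanged.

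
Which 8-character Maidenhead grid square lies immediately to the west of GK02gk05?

Longitude extended square 0; −1 → -1, wraps to 9, carry into subsquare.
Longitude subsquare g = 6; −1 → 5 = f.
The latitude characters are unchanged.

GK02fk95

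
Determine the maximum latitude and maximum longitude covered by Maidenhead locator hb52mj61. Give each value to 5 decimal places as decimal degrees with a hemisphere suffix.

Field H=7, B=1: +7·20° lon, +1·10° lat → SW at lon -40°, lat -80°.
Square 5, 2: +5·2° lon, +2·1° lat → SW at lon -30°, lat -78°.
Subsquare m=12, j=9: +12·0.0833333° lon, +9·0.0416667° lat → SW at lon -29°, lat -77.625°.
Extended square 6, 1: +6·0.00833333° lon, +1·0.00416667° lat → SW at lon -28.95°, lat -77.6208°.
Cell spans 0.00833333° lon × 0.00416667° lat. NE corner is SW corner plus one full cell.
latitude 77.61667° S, longitude 28.94167° W.

77.61667° S, 28.94167° W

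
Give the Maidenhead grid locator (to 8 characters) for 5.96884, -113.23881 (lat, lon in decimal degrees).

DJ35jx12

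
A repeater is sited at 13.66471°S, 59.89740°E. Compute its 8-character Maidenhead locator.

LH96wi70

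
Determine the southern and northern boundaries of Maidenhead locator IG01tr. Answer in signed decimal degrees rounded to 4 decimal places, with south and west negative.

-28.2917, -28.2500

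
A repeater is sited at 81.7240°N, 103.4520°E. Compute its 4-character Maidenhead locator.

OR11

Add 180° to longitude and 90° to latitude: 283.45, 171.72.
Field: lon ⌊283.45/20⌋ = 14 → O; lat ⌊171.72/10⌋ = 17 → R.
Square: lon ⌊3.45/2⌋ = 1; lat ⌊1.72/1⌋ = 1.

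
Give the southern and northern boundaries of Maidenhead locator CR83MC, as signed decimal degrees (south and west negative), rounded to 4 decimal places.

83.0833, 83.1250

Field C=2, R=17: +2·20° lon, +17·10° lat → SW at lon -140°, lat 80°.
Square 8, 3: +8·2° lon, +3·1° lat → SW at lon -124°, lat 83°.
Subsquare m=12, c=2: +12·0.0833333° lon, +2·0.0416667° lat → SW at lon -123°, lat 83.0833°.
Cell spans 0.0833333° lon × 0.0416667° lat.
south 83.0833, north 83.1250.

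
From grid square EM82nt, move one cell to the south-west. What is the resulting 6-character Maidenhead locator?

EM82ms

Longitude subsquare n = 13; −1 → 12 = m.
Latitude subsquare t = 19; −1 → 18 = s.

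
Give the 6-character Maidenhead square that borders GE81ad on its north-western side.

GE71xe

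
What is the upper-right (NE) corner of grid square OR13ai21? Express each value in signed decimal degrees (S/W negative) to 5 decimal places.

83.34167, 102.02500

Field O=14, R=17: +14·20° lon, +17·10° lat → SW at lon 100°, lat 80°.
Square 1, 3: +1·2° lon, +3·1° lat → SW at lon 102°, lat 83°.
Subsquare a=0, i=8: +0·0.0833333° lon, +8·0.0416667° lat → SW at lon 102°, lat 83.3333°.
Extended square 2, 1: +2·0.00833333° lon, +1·0.00416667° lat → SW at lon 102.017°, lat 83.3375°.
Cell spans 0.00833333° lon × 0.00416667° lat. NE corner is SW corner plus one full cell.
latitude 83.34167, longitude 102.02500.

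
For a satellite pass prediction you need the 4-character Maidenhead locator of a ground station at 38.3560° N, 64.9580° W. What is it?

Offset from 180°W / 90°S: lon 115.04°, lat 128.36°.
Field: 115.04/20 → 5 → F, 128.36/10 → 12 → M; chars FM.
Square: 15.04/2 → 7, 8.36/1 → 8; chars 78.

FM78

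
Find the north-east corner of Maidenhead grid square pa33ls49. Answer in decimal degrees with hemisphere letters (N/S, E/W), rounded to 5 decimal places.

86.20833° S, 126.95833° E

Field P=15, A=0: +15·20° lon, +0·10° lat → SW at lon 120°, lat -90°.
Square 3, 3: +3·2° lon, +3·1° lat → SW at lon 126°, lat -87°.
Subsquare l=11, s=18: +11·0.0833333° lon, +18·0.0416667° lat → SW at lon 126.917°, lat -86.25°.
Extended square 4, 9: +4·0.00833333° lon, +9·0.00416667° lat → SW at lon 126.95°, lat -86.2125°.
Cell spans 0.00833333° lon × 0.00416667° lat. NE corner is SW corner plus one full cell.
latitude 86.20833° S, longitude 126.95833° E.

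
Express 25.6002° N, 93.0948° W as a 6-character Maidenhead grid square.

EL35ko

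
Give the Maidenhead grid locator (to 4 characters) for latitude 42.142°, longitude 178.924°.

Offset from 180°W / 90°S: lon 358.92°, lat 132.14°.
Field (20°×10°, letters A–R): lon ⌊358.92/20⌋ = 17 → R; lat ⌊132.14/10⌋ = 13 → N.
Square (2°×1°, digits 0–9): lon ⌊18.92/2⌋ = 9; lat ⌊2.14/1⌋ = 2.

RN92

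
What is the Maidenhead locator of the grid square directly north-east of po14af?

PO14bg

Longitude subsquare a = 0; +1 → 1 = b.
Latitude subsquare f = 5; +1 → 6 = g.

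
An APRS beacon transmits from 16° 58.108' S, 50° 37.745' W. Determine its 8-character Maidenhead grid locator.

GH43qa47

Add 180° to longitude and 90° to latitude: 129.37092, 73.03153.
Field: 129.37092/20 → 6 → G, 73.03153/10 → 7 → H; chars GH.
Square: 9.37092/2 → 4, 3.03153/1 → 3; chars 43.
Subsquare: 1.37092/0.0833333 → 16 → q, 0.03153/0.0416667 → 0 → a; chars qa.
Extended square: 0.03758/0.00833333 → 4, 0.03153/0.00416667 → 7; chars 47.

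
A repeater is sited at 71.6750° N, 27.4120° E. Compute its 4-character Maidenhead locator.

KQ31

Shift to the Maidenhead origin (180°W, 90°S): lon 207.41, lat 161.68.
Field: 207.41/20 → 10 → K, 161.68/10 → 16 → Q; chars KQ.
Square: 7.41/2 → 3, 1.68/1 → 1; chars 31.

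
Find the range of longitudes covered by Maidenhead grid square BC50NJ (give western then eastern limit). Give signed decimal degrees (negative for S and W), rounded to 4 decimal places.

-148.9167, -148.8333

Field B=1, C=2: +1·20° lon, +2·10° lat → SW at lon -160°, lat -70°.
Square 5, 0: +5·2° lon, +0·1° lat → SW at lon -150°, lat -70°.
Subsquare n=13, j=9: +13·0.0833333° lon, +9·0.0416667° lat → SW at lon -148.917°, lat -69.625°.
Cell spans 0.0833333° lon × 0.0416667° lat.
west -148.9167, east -148.8333.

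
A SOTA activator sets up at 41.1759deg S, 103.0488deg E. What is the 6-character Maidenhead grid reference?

OE18mt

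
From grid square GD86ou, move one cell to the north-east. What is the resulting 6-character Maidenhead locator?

Longitude subsquare o = 14; +1 → 15 = p.
Latitude subsquare u = 20; +1 → 21 = v.

GD86pv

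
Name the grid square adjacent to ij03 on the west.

HJ93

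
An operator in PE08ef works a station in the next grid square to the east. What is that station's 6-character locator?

Longitude subsquare e = 4; +1 → 5 = f.
The latitude characters are unchanged.

PE08ff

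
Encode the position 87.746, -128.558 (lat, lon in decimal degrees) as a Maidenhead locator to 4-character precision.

CR57

Shift to the Maidenhead origin (180°W, 90°S): lon 51.44, lat 177.75.
Field (20°×10°, letters A–R): lon ⌊51.44/20⌋ = 2 → C; lat ⌊177.75/10⌋ = 17 → R.
Square (2°×1°, digits 0–9): lon ⌊11.44/2⌋ = 5; lat ⌊7.75/1⌋ = 7.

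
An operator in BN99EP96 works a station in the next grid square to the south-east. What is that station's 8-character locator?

Longitude extended square 9; +1 → 10, wraps to 0, carry into subsquare.
Longitude subsquare e = 4; +1 → 5 = f.
Latitude extended square 6; −1 → 5.

BN99fp05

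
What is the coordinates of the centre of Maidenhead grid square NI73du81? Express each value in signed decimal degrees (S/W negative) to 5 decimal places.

-6.16042, 94.32083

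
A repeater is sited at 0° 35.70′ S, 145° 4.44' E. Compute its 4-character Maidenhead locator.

Add 180° to longitude and 90° to latitude: 325.07, 89.41.
Field: lon ⌊325.07/20⌋ = 16 → Q; lat ⌊89.41/10⌋ = 8 → I.
Square: lon ⌊5.07/2⌋ = 2; lat ⌊9.41/1⌋ = 9.

QI29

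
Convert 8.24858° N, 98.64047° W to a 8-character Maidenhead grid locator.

Offset from 180°W / 90°S: lon 81.35953°, lat 98.24858°.
Field: lon ⌊81.35953/20⌋ = 4 → E; lat ⌊98.24858/10⌋ = 9 → J.
Square: lon ⌊1.35953/2⌋ = 0; lat ⌊8.24858/1⌋ = 8.
Subsquare: lon ⌊1.35953/0.0833333⌋ = 16 → q; lat ⌊0.24858/0.0416667⌋ = 5 → f.
Extended square: lon ⌊0.02620/0.00833333⌋ = 3; lat ⌊0.04025/0.00416667⌋ = 9.

EJ08qf39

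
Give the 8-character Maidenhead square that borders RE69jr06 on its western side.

Longitude extended square 0; −1 → -1, wraps to 9, carry into subsquare.
Longitude subsquare j = 9; −1 → 8 = i.
The latitude characters are unchanged.

RE69ir96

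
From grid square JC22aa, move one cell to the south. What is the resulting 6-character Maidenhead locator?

JC21ax

Latitude subsquare a = 0; −1 → -1, wraps to 23 = x, carry into square.
Latitude square 2; −1 → 1.
The longitude characters are unchanged.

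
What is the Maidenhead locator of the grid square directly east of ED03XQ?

ED13aq

Longitude subsquare x = 23; +1 → 24, wraps to 0 = a, carry into square.
Longitude square 0; +1 → 1.
The latitude characters are unchanged.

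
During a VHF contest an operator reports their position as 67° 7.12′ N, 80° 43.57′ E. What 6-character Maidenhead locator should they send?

NP07ic

Add 180° to longitude and 90° to latitude: 260.7262, 157.1187.
Field: lon ⌊260.7262/20⌋ = 13 → N; lat ⌊157.1187/10⌋ = 15 → P.
Square: lon ⌊0.7262/2⌋ = 0; lat ⌊7.1187/1⌋ = 7.
Subsquare: lon ⌊0.7262/0.0833333⌋ = 8 → i; lat ⌊0.1187/0.0416667⌋ = 2 → c.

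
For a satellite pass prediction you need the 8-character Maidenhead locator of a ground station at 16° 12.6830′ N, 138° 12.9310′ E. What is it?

PK96cf50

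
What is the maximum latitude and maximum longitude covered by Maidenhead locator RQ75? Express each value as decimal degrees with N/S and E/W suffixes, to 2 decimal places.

76.00° N, 176.00° E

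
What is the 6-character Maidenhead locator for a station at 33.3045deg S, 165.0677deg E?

RF26mq

Add 180° to longitude and 90° to latitude: 345.0677, 56.6955.
Field: lon ⌊345.0677/20⌋ = 17 → R; lat ⌊56.6955/10⌋ = 5 → F.
Square: lon ⌊5.0677/2⌋ = 2; lat ⌊6.6955/1⌋ = 6.
Subsquare: lon ⌊1.0677/0.0833333⌋ = 12 → m; lat ⌊0.6955/0.0416667⌋ = 16 → q.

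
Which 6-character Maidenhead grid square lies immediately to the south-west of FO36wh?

Longitude subsquare w = 22; −1 → 21 = v.
Latitude subsquare h = 7; −1 → 6 = g.

FO36vg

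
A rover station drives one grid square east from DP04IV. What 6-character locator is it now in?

Longitude subsquare i = 8; +1 → 9 = j.
The latitude characters are unchanged.

DP04jv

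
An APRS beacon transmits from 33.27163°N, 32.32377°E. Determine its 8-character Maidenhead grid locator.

KM63dg85

Add 180° to longitude and 90° to latitude: 212.32377, 123.27163.
Field: 212.32377/20 → 10 → K, 123.27163/10 → 12 → M; chars KM.
Square: 12.32377/2 → 6, 3.27163/1 → 3; chars 63.
Subsquare: 0.32377/0.0833333 → 3 → d, 0.27163/0.0416667 → 6 → g; chars dg.
Extended square: 0.07377/0.00833333 → 8, 0.02163/0.00416667 → 5; chars 85.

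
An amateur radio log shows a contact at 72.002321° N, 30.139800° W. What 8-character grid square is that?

Shift to the Maidenhead origin (180°W, 90°S): lon 149.86020, lat 162.00232.
Field (20°×10°, letters A–R): lon ⌊149.86020/20⌋ = 7 → H; lat ⌊162.00232/10⌋ = 16 → Q.
Square (2°×1°, digits 0–9): lon ⌊9.86020/2⌋ = 4; lat ⌊2.00232/1⌋ = 2.
Subsquare (5′×2.5′, letters a–x): lon ⌊1.86020/0.0833333⌋ = 22 → w; lat ⌊0.00232/0.0416667⌋ = 0 → a.
Extended square (30″×15″, digits 0–9): lon ⌊0.02687/0.00833333⌋ = 3; lat ⌊0.00232/0.00416667⌋ = 0.

HQ42wa30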